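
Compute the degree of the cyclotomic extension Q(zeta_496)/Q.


The degree equals Euler's totient phi(496).
496 = 2^4 * 31
phi(496) = 240

240


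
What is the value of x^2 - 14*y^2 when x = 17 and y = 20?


x^2 - d*y^2
= 17^2 - 14*20^2
= 289 - 5600
= -5311

-5311


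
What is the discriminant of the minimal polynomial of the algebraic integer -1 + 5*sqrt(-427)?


The element -1 + 5*sqrt(-427) has minimal polynomial:
x^2 + 2*x + 10676
Discriminant = (2)^2 - 4*(10676)
= 4 - 42704
= -42700

-42700


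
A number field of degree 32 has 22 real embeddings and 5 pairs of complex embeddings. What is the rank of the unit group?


By Dirichlet's unit theorem:
rank = r1 + r2 - 1
= 22 + 5 - 1
= 26

26


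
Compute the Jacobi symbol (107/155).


Compute (107/155) via quadratic reciprocity:
  reciprocity: (107/155) -> -(155/107)
  reduce: (48/107)
  pull out 2: (2/107) = -1  (since 107 mod 8 = 3)
  pull out 2: (2/107) = -1  (since 107 mod 8 = 3)
  pull out 2: (2/107) = -1  (since 107 mod 8 = 3)
  pull out 2: (2/107) = -1  (since 107 mod 8 = 3)
  reciprocity: (3/107) -> -(107/3)
  reduce: (2/3)
  pull out 2: (2/3) = -1  (since 3 mod 8 = 3)
  (1/3) = 1
Product of signs = -1

-1


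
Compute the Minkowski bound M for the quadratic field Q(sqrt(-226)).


d = -226, d mod 4 = 2, so disc(K) = 4d = -904; |disc(K)| = 904
Imaginary quadratic field, so n = 2, s = r2 = 1, r1 = 0
M = (n!/n^n) * (4/pi)^s * sqrt(|disc(K)|) = (2!/2^2) * (4/pi)^1 * sqrt(904)
= 0.5 * 1.273240 * 30.066593
= 19.1410

19.1410


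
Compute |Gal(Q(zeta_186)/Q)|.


|Gal(Q(zeta_186)/Q)| = phi(186)
= 60

60


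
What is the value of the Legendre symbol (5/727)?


p = 727 is prime, so compute (5/727) with the reciprocity algorithm (Jacobi-symbol steps: pull out 2s via (2/n), flip via reciprocity, reduce):
  reciprocity: (5/727) -> +(727/5)
  reduce: (2/5)
  pull out 2: (2/5) = -1  (since 5 mod 8 = 5)
  (1/5) = 1
Product of signs = -1
(5/727) = -1

-1


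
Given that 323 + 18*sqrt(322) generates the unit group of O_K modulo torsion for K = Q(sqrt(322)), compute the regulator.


epsilon = 323 + 18*sqrt(322)
= 645.9985
R = ln(645.9985)
= 6.4708

6.4708


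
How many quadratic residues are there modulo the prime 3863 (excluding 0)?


For prime p, the number of non-zero quadratic residues is (p-1)/2.
= (3863-1)/2
= 1931

1931


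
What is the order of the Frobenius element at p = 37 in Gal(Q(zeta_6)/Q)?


The Frobenius at p in Gal(Q(zeta_n)/Q) = (Z/nZ)* is the class of p, so its order is ord_6(37), the smallest k >= 1 with 37^k = 1 mod 6.
n = 6 = 2 * 3, phi(6) = 2; the order divides phi(n).
Divisors of 2: 1, 2
Repeated squaring mod 6: 37^1 = 1, 37^2 = 1
Test divisors in increasing order:
  k=1: 37^1 = 1 mod 6  <- first divisor giving 1
Order = 1

1


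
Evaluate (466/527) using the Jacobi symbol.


Compute (466/527) via quadratic reciprocity:
  pull out 2: (2/527) = +1  (since 527 mod 8 = 7)
  reciprocity: (233/527) -> +(527/233)
  reduce: (61/233)
  reciprocity: (61/233) -> +(233/61)
  reduce: (50/61)
  pull out 2: (2/61) = -1  (since 61 mod 8 = 5)
  reciprocity: (25/61) -> +(61/25)
  reduce: (11/25)
  reciprocity: (11/25) -> +(25/11)
  reduce: (3/11)
  reciprocity: (3/11) -> -(11/3)
  reduce: (2/3)
  pull out 2: (2/3) = -1  (since 3 mod 8 = 3)
  (1/3) = 1
Product of signs = -1

-1


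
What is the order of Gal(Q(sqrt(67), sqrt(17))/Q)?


The 2 square roots of distinct primes are multiplicatively independent over Q,
so [K:Q] = 2^2 and Gal(K/Q) is isomorphic to (Z/2Z)^2.
|Gal| = 2^2 = 4

4


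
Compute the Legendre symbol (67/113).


p = 113 is prime, so compute (67/113) with the reciprocity algorithm (Jacobi-symbol steps: pull out 2s via (2/n), flip via reciprocity, reduce):
  reciprocity: (67/113) -> +(113/67)
  reduce: (46/67)
  pull out 2: (2/67) = -1  (since 67 mod 8 = 3)
  reciprocity: (23/67) -> -(67/23)
  reduce: (21/23)
  reciprocity: (21/23) -> +(23/21)
  reduce: (2/21)
  pull out 2: (2/21) = -1  (since 21 mod 8 = 5)
  (1/21) = 1
Product of signs = -1
(67/113) = -1

-1


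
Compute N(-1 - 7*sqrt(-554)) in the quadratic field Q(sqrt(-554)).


N(a + b*sqrt(d)) = a^2 - d*b^2
= (-1)^2 - (-554)*(-7)^2
= 1 + 27146
= 27147

27147


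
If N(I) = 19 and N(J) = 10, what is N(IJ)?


N(IJ) = N(I) * N(J)
= 19 * 10
= 190

190


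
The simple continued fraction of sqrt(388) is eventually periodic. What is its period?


Run the CF algorithm for sqrt(388).
a_0 = floor(sqrt(388)) = 19; set m_0=0, q_0=1.
Recurrence: m' = q*a - m,  q' = (d - m'^2)/q,  a' = floor((a_0 + m')/q').
  step 1: m=19, q=27, a=1
  step 2: m=8, q=12, a=2
  step 3: m=16, q=11, a=3
  step 4: m=17, q=9, a=4
  step 5: m=19, q=3, a=12
  step 6: m=17, q=33, a=1
  step 7: m=16, q=4, a=8
  step 8: m=16, q=33, a=1
  step 9: m=17, q=3, a=12
  step 10: m=19, q=9, a=4
  step 11: m=17, q=11, a=3
  step 12: m=16, q=12, a=2
  step 13: m=8, q=27, a=1
  step 14: m=19, q=1, a=38
a_14 = 2*a_0 = 38, so the period closes here.
sqrt(388) = [19; 1, 2, 3, 4, 12, 1, 8, 1, 12, 4, 3, 2, 1, 38]
Period length = 14

14


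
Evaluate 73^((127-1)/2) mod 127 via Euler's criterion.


p = 127 is prime and the exponent is (p-1)/2 = 63, so by Euler's criterion 73^63 = (73/127) = +1 or -1 mod 127.
Compute by square-and-multiply:
  63 = 32 + 16 + 8 + 4 + 2 + 1 (binary 111111)
  Repeated squaring mod 127: 73^1 = 73, 73^2 = 122, 73^4 = 25, 73^8 = 117, 73^16 = 100, 73^32 = 94
  73^63 = 73^32 * 73^16 * 73^8 * 73^4 * 73^2 * 73^1 = 94 * 100 * 117 * 25 * 122 * 73 mod 127
    94 * 100 = 9400 = 2 mod 127
    2 * 117 = 234 = 107 mod 127
    107 * 25 = 2675 = 8 mod 127
    8 * 122 = 976 = 87 mod 127
    87 * 73 = 6351 = 1 mod 127
  73^63 = 1 mod 127
Result 1: 73 is a quadratic residue mod 127.
73^63 mod 127 = 1

1


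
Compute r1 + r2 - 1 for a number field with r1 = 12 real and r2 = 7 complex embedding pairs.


By Dirichlet's unit theorem:
rank = r1 + r2 - 1
= 12 + 7 - 1
= 18

18


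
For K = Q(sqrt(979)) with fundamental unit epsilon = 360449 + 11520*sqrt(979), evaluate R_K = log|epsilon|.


epsilon = 360449 + 11520*sqrt(979)
= 720898.0000
R = ln(720898.0000)
= 13.4883

13.4883


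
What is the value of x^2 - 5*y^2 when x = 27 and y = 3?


x^2 - d*y^2
= 27^2 - 5*3^2
= 729 - 45
= 684

684


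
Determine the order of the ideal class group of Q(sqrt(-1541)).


K = Q(sqrt(-1541)). d mod 4 = 3, so D = disc(K) = 4d = -6164
h(K) equals the number of primitive reduced positive-definite forms (a, b, c) = a*x^2 + b*x*y + c*y^2 with b^2 - 4ac = D,
where reduced means |b| <= a <= c, with b >= 0 whenever |b| = a or a = c, and primitive means gcd(a, b, c) = 1.
Reduced forces 3a^2 <= |D| = 6164, so 1 <= a <= 45; b must have the parity of D, and c = (b^2 - D)/(4a) must be an integer >= a.
Enumerate a = 1..45, b in [-a, a]:
  a=1: (1, 0, 1541)  [1]
  a=2: (2, 2, 771)  [1]
  a=3: (3, -2, 514), (3, 2, 514)  [2]
  a=4: none
  a=5: (5, -4, 309), (5, 4, 309)  [2]
  a=6: (6, -2, 257), (6, 2, 257)  [2]
  a=7..8: none
  a=9: (9, -8, 173), (9, 8, 173)  [2]
  a=10: (10, -6, 155), (10, 6, 155)  [2]
  a=11..14: none
  a=15: (15, -14, 106), (15, -4, 103), (15, 4, 103), (15, 14, 106)  [4]
  a=16..17: none
  a=18: (18, -10, 87), (18, 10, 87)  [2]
  a=19: (19, -12, 83), (19, 12, 83)  [2]
  a=20..22: none
  a=23: (23, 0, 67)  [1]
  a=24: none
  a=25: (25, -6, 62), (25, 6, 62)  [2]
  a=26: none
  a=27: (27, -10, 58), (27, 10, 58)  [2]
  a=28: none
  a=29: (29, -10, 54), (29, 10, 54)  [2]
  a=30: (30, -26, 57), (30, -14, 53), (30, 14, 53), (30, 26, 57)  [4]
  a=31: (31, -6, 50), (31, 6, 50)  [2]
  a=32..37: none
  a=38: (38, -26, 45), (38, 26, 45)  [2]
  a=39..44: none
  a=45: (45, 44, 45)  [1]
Total reduced forms: 1 + 1 + 2 + 2 + 2 + 2 + 2 + 4 + 2 + 2 + 1 + 2 + 2 + 2 + 4 + 2 + 2 + 1 = 36
h = 36

36


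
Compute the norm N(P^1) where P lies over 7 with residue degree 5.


N(P^a) = p^(a*f)
= 7^(1*5)
= 7^5
= 16807

16807


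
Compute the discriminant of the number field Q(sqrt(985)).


For K = Q(sqrt(d)) with d squarefree: disc(K) = d if d = 1 mod 4, and disc(K) = 4d if d = 2 or 3 mod 4.
Here d = 985, and d mod 4 = 1.
d = 1 mod 4 (O_K = Z[(1+sqrt(d))/2]), so disc(K) = d = 985

985


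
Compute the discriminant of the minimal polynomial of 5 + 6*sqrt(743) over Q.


The element 5 + 6*sqrt(743) has minimal polynomial:
x^2 - 10*x - 26723
Discriminant = (-10)^2 - 4*(-26723)
= 100 + 106892
= 106992

106992


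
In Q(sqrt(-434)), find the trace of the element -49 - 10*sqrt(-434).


Tr(a + b*sqrt(d)) = (a + b*sqrt(d)) + (a - b*sqrt(d)) = 2a
= 2 * (-49)
= -98

-98


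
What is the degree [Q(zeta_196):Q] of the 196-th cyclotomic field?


The degree equals Euler's totient phi(196).
196 = 2^2 * 7^2
phi(196) = 84

84


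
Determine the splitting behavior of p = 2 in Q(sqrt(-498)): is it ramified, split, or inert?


K = Q(sqrt(-498)). Since d mod 4 = 2, disc(K) = -1992.
Check p | disc: -1992 mod 2 = 0.
p divides disc, so p ramifies: (p) = P^2 with e=2, f=1, g=1.
Therefore p is ramified.

ramified


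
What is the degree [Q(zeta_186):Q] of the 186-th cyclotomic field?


The degree equals Euler's totient phi(186).
186 = 2 * 3 * 31
phi(186) = 60

60


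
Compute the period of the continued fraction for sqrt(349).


Run the CF algorithm for sqrt(349).
a_0 = floor(sqrt(349)) = 18; set m_0=0, q_0=1.
Recurrence: m' = q*a - m,  q' = (d - m'^2)/q,  a' = floor((a_0 + m')/q').
  step 1: m=18, q=25, a=1
  step 2: m=7, q=12, a=2
  step 3: m=17, q=5, a=7
  step 4: m=18, q=5, a=7
  step 5: m=17, q=12, a=2
  step 6: m=7, q=25, a=1
  step 7: m=18, q=1, a=36
a_7 = 2*a_0 = 36, so the period closes here.
sqrt(349) = [18; 1, 2, 7, 7, 2, 1, 36]
Period length = 7

7


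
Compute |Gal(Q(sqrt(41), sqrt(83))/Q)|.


The 2 square roots of distinct primes are multiplicatively independent over Q,
so [K:Q] = 2^2 and Gal(K/Q) is isomorphic to (Z/2Z)^2.
|Gal| = 2^2 = 4

4


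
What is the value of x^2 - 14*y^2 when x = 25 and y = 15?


x^2 - d*y^2
= 25^2 - 14*15^2
= 625 - 3150
= -2525

-2525


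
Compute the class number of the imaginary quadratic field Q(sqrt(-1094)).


K = Q(sqrt(-1094)). d mod 4 = 2, so D = disc(K) = 4d = -4376
h(K) equals the number of primitive reduced positive-definite forms (a, b, c) = a*x^2 + b*x*y + c*y^2 with b^2 - 4ac = D,
where reduced means |b| <= a <= c, with b >= 0 whenever |b| = a or a = c, and primitive means gcd(a, b, c) = 1.
Reduced forces 3a^2 <= |D| = 4376, so 1 <= a <= 38; b must have the parity of D, and c = (b^2 - D)/(4a) must be an integer >= a.
Enumerate a = 1..38, b in [-a, a]:
  a=1: (1, 0, 1094)  [1]
  a=2: (2, 0, 547)  [1]
  a=3: (3, -2, 365), (3, 2, 365)  [2]
  a=4: none
  a=5: (5, -2, 219), (5, 2, 219)  [2]
  a=6: (6, -4, 183), (6, 4, 183)  [2]
  a=7..8: none
  a=9: (9, -4, 122), (9, 4, 122)  [2]
  a=10: (10, -8, 111), (10, 8, 111)  [2]
  a=11..14: none
  a=15: (15, -8, 74), (15, -2, 73), (15, 2, 73), (15, 8, 74)  [4]
  a=16..17: none
  a=18: (18, -4, 61), (18, 4, 61)  [2]
  a=19..24: none
  a=25: (25, -18, 47), (25, 18, 47)  [2]
  a=26: none
  a=27: (27, -22, 45), (27, 22, 45)  [2]
  a=28..29: none
  a=30: (30, -28, 43), (30, -8, 37), (30, 8, 37), (30, 28, 43)  [4]
  a=31..38: none
Total reduced forms: 1 + 1 + 2 + 2 + 2 + 2 + 2 + 4 + 2 + 2 + 2 + 4 = 26
h = 26

26


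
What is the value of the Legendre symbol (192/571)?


p = 571 is prime, so compute (192/571) with the reciprocity algorithm (Jacobi-symbol steps: pull out 2s via (2/n), flip via reciprocity, reduce):
  pull out 2: (2/571) = -1  (since 571 mod 8 = 3)
  pull out 2: (2/571) = -1  (since 571 mod 8 = 3)
  pull out 2: (2/571) = -1  (since 571 mod 8 = 3)
  pull out 2: (2/571) = -1  (since 571 mod 8 = 3)
  pull out 2: (2/571) = -1  (since 571 mod 8 = 3)
  pull out 2: (2/571) = -1  (since 571 mod 8 = 3)
  reciprocity: (3/571) -> -(571/3)
  reduce: (1/3)
  (1/3) = 1
Product of signs = -1
(192/571) = -1

-1


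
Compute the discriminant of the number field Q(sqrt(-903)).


For K = Q(sqrt(d)) with d squarefree: disc(K) = d if d = 1 mod 4, and disc(K) = 4d if d = 2 or 3 mod 4.
Here d = -903, and d mod 4 = 1.
d = 1 mod 4 (O_K = Z[(1+sqrt(d))/2]), so disc(K) = d = -903

-903


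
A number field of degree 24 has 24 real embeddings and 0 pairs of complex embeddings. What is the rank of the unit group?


By Dirichlet's unit theorem:
rank = r1 + r2 - 1
= 24 + 0 - 1
= 23

23


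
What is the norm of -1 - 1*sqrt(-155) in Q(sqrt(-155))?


N(a + b*sqrt(d)) = a^2 - d*b^2
= (-1)^2 - (-155)*(-1)^2
= 1 + 155
= 156

156


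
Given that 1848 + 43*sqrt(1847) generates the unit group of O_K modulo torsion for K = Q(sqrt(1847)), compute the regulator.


epsilon = 1848 + 43*sqrt(1847)
= 3695.9997
R = ln(3695.9997)
= 8.2150

8.2150


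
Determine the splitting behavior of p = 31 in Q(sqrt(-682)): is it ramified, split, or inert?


K = Q(sqrt(-682)). Since d mod 4 = 2, disc(K) = -2728.
Check p | disc: -2728 mod 31 = 0.
p divides disc, so p ramifies: (p) = P^2 with e=2, f=1, g=1.
Therefore p is ramified.

ramified


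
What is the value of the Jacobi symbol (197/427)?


Compute (197/427) via quadratic reciprocity:
  reciprocity: (197/427) -> +(427/197)
  reduce: (33/197)
  reciprocity: (33/197) -> +(197/33)
  reduce: (32/33)
  pull out 2: (2/33) = +1  (since 33 mod 8 = 1)
  pull out 2: (2/33) = +1  (since 33 mod 8 = 1)
  pull out 2: (2/33) = +1  (since 33 mod 8 = 1)
  pull out 2: (2/33) = +1  (since 33 mod 8 = 1)
  pull out 2: (2/33) = +1  (since 33 mod 8 = 1)
  (1/33) = 1
Product of signs = 1

1


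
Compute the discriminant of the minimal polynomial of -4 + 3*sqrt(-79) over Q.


The element -4 + 3*sqrt(-79) has minimal polynomial:
x^2 + 8*x + 727
Discriminant = (8)^2 - 4*(727)
= 64 - 2908
= -2844

-2844


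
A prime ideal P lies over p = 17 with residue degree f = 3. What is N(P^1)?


N(P^a) = p^(a*f)
= 17^(1*3)
= 17^3
= 4913

4913


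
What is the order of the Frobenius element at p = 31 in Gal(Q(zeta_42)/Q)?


The Frobenius at p in Gal(Q(zeta_n)/Q) = (Z/nZ)* is the class of p, so its order is ord_42(31), the smallest k >= 1 with 31^k = 1 mod 42.
n = 42 = 2 * 3 * 7, phi(42) = 12; the order divides phi(n).
Divisors of 12: 1, 2, 3, 4, 6, 12
Repeated squaring mod 42: 31^1 = 31, 31^2 = 37, 31^4 = 25, 31^8 = 37
Test divisors in increasing order:
  k=1: 31^1 = 31 mod 42
  k=2: 31^2 = 37 mod 42
  k=3: 31^3 = 37 * 31 = 13 mod 42
  k=4: 31^4 = 25 mod 42
  k=6: 31^6 = 25 * 37 = 1 mod 42  <- first divisor giving 1
Order = 6

6


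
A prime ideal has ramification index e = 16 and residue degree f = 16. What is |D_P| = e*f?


|D_P| = e * f
= 16 * 16
= 256

256


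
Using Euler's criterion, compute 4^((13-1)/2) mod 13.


p = 13 is prime and the exponent is (p-1)/2 = 6, so by Euler's criterion 4^6 = (4/13) = +1 or -1 mod 13.
Compute by square-and-multiply:
  6 = 4 + 2 (binary 110)
  Repeated squaring mod 13: 4^1 = 4, 4^2 = 3, 4^4 = 9
  4^6 = 4^4 * 4^2 = 9 * 3 mod 13
    9 * 3 = 27 = 1 mod 13
  4^6 = 1 mod 13
Result 1: 4 is a quadratic residue mod 13.
4^6 mod 13 = 1

1


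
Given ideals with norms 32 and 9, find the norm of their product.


N(IJ) = N(I) * N(J)
= 32 * 9
= 288

288


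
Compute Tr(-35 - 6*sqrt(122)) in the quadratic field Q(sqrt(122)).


Tr(a + b*sqrt(d)) = (a + b*sqrt(d)) + (a - b*sqrt(d)) = 2a
= 2 * (-35)
= -70

-70


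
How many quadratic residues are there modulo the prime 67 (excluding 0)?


For prime p, the number of non-zero quadratic residues is (p-1)/2.
= (67-1)/2
= 33

33


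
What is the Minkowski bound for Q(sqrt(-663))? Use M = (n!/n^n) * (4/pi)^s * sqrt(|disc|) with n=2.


d = -663, d mod 4 = 1, so disc(K) = d = -663; |disc(K)| = 663
Imaginary quadratic field, so n = 2, s = r2 = 1, r1 = 0
M = (n!/n^n) * (4/pi)^s * sqrt(|disc(K)|) = (2!/2^2) * (4/pi)^1 * sqrt(663)
= 0.5 * 1.273240 * 25.748786
= 16.3922

16.3922


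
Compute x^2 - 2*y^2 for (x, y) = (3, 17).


x^2 - d*y^2
= 3^2 - 2*17^2
= 9 - 578
= -569

-569


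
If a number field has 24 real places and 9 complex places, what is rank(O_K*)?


By Dirichlet's unit theorem:
rank = r1 + r2 - 1
= 24 + 9 - 1
= 32

32


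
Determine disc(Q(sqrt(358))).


For K = Q(sqrt(d)) with d squarefree: disc(K) = d if d = 1 mod 4, and disc(K) = 4d if d = 2 or 3 mod 4.
Here d = 358, and d mod 4 = 2.
d = 2 mod 4, not 1 (O_K = Z[sqrt(d)]), so disc(K) = 4d = 4 * (358) = 1432

1432


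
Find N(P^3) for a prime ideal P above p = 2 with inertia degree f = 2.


N(P^a) = p^(a*f)
= 2^(3*2)
= 2^6
= 64

64


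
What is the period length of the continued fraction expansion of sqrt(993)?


Run the CF algorithm for sqrt(993).
a_0 = floor(sqrt(993)) = 31; set m_0=0, q_0=1.
Recurrence: m' = q*a - m,  q' = (d - m'^2)/q,  a' = floor((a_0 + m')/q').
  step 1: m=31, q=32, a=1
  step 2: m=1, q=31, a=1
  step 3: m=30, q=3, a=20
  step 4: m=30, q=31, a=1
  step 5: m=1, q=32, a=1
  step 6: m=31, q=1, a=62
a_6 = 2*a_0 = 62, so the period closes here.
sqrt(993) = [31; 1, 1, 20, 1, 1, 62]
Period length = 6

6


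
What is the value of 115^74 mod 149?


p = 149 is prime and the exponent is (p-1)/2 = 74, so by Euler's criterion 115^74 = (115/149) = +1 or -1 mod 149.
Compute by square-and-multiply:
  74 = 64 + 8 + 2 (binary 1001010)
  Repeated squaring mod 149: 115^1 = 115, 115^2 = 113, 115^4 = 104, 115^8 = 88, 115^16 = 145, 115^32 = 16, 115^64 = 107
  115^74 = 115^64 * 115^8 * 115^2 = 107 * 88 * 113 mod 149
    107 * 88 = 9416 = 29 mod 149
    29 * 113 = 3277 = 148 mod 149
  115^74 = 148 mod 149
Result 148 = p - 1 = -1 mod 149: 115 is a quadratic non-residue mod 149. As a residue in [0, p-1] the value is 148.
115^74 mod 149 = 148

148


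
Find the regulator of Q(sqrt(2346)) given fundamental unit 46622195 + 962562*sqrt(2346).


epsilon = 46622195 + 962562*sqrt(2346)
= 9.3244e+07
R = ln(9.3244e+07)
= 18.3507

18.3507


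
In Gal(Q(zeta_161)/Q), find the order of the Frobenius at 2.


The Frobenius at p in Gal(Q(zeta_n)/Q) = (Z/nZ)* is the class of p, so its order is ord_161(2), the smallest k >= 1 with 2^k = 1 mod 161.
n = 161 = 7 * 23, phi(161) = 132; the order divides phi(n).
Divisors of 132: 1, 2, 3, 4, 6, 11, 12, 22, 33, 44, 66, 132
Repeated squaring mod 161: 2^1 = 2, 2^2 = 4, 2^4 = 16, 2^8 = 95, 2^16 = 9, 2^32 = 81, 2^64 = 121, 2^128 = 151
Test divisors in increasing order:
  k=1: 2^1 = 2 mod 161
  k=2: 2^2 = 4 mod 161
  k=3: 2^3 = 4 * 2 = 8 mod 161
  k=4: 2^4 = 16 mod 161
  k=6: 2^6 = 16 * 4 = 64 mod 161
  k=11: 2^11 = 95 * 4 * 2 = 116 mod 161
  k=12: 2^12 = 95 * 16 = 71 mod 161
  k=22: 2^22 = 9 * 16 * 4 = 93 mod 161
  k=33: 2^33 = 81 * 2 = 1 mod 161  <- first divisor giving 1
Order = 33

33


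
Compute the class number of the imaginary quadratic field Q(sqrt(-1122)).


K = Q(sqrt(-1122)). d mod 4 = 2, so D = disc(K) = 4d = -4488
h(K) equals the number of primitive reduced positive-definite forms (a, b, c) = a*x^2 + b*x*y + c*y^2 with b^2 - 4ac = D,
where reduced means |b| <= a <= c, with b >= 0 whenever |b| = a or a = c, and primitive means gcd(a, b, c) = 1.
Reduced forces 3a^2 <= |D| = 4488, so 1 <= a <= 38; b must have the parity of D, and c = (b^2 - D)/(4a) must be an integer >= a.
Enumerate a = 1..38, b in [-a, a]:
  a=1: (1, 0, 1122)  [1]
  a=2: (2, 0, 561)  [1]
  a=3: (3, 0, 374)  [1]
  a=4..5: none
  a=6: (6, 0, 187)  [1]
  a=7..10: none
  a=11: (11, 0, 102)  [1]
  a=12: none
  a=13: (13, -6, 87), (13, 6, 87)  [2]
  a=14..16: none
  a=17: (17, 0, 66)  [1]
  a=18..21: none
  a=22: (22, 0, 51)  [1]
  a=23..25: none
  a=26: (26, -20, 47), (26, 20, 47)  [2]
  a=27..28: none
  a=29: (29, -6, 39), (29, 6, 39)  [2]
  a=30: none
  a=31: (31, -10, 37), (31, 10, 37)  [2]
  a=32: none
  a=33: (33, 0, 34)  [1]
  a=34..38: none
Total reduced forms: 1 + 1 + 1 + 1 + 1 + 2 + 1 + 1 + 2 + 2 + 2 + 1 = 16
h = 16

16


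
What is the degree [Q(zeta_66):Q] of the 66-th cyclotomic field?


The degree equals Euler's totient phi(66).
66 = 2 * 3 * 11
phi(66) = 20

20


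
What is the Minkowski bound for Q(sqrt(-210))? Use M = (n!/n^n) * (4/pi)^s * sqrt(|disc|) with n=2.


d = -210, d mod 4 = 2, so disc(K) = 4d = -840; |disc(K)| = 840
Imaginary quadratic field, so n = 2, s = r2 = 1, r1 = 0
M = (n!/n^n) * (4/pi)^s * sqrt(|disc(K)|) = (2!/2^2) * (4/pi)^1 * sqrt(840)
= 0.5 * 1.273240 * 28.982753
= 18.4510

18.4510


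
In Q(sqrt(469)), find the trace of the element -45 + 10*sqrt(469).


Tr(a + b*sqrt(d)) = (a + b*sqrt(d)) + (a - b*sqrt(d)) = 2a
= 2 * (-45)
= -90

-90


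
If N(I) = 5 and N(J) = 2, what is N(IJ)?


N(IJ) = N(I) * N(J)
= 5 * 2
= 10

10


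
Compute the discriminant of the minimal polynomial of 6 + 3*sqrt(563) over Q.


The element 6 + 3*sqrt(563) has minimal polynomial:
x^2 - 12*x - 5031
Discriminant = (-12)^2 - 4*(-5031)
= 144 + 20124
= 20268

20268


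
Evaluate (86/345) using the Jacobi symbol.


Compute (86/345) via quadratic reciprocity:
  pull out 2: (2/345) = +1  (since 345 mod 8 = 1)
  reciprocity: (43/345) -> +(345/43)
  reduce: (1/43)
  (1/43) = 1
Product of signs = 1

1


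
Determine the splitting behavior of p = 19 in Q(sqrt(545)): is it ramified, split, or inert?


K = Q(sqrt(545)). Since d mod 4 = 1, disc(K) = 545.
Check p | disc: 545 mod 19 = 13.
p does not divide disc. Compute Legendre symbol (d/p):
13^((19-1)/2) mod 19 = -1
(d/p) = -1, so p is inert: (p) stays prime with e=1, f=2, g=1.
Therefore p is inert.

inert


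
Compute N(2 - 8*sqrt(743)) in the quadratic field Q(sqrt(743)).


N(a + b*sqrt(d)) = a^2 - d*b^2
= (2)^2 - (743)*(-8)^2
= 4 - 47552
= -47548

-47548


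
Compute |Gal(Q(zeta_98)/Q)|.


|Gal(Q(zeta_98)/Q)| = phi(98)
= 42

42


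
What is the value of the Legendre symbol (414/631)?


p = 631 is prime, so compute (414/631) with the reciprocity algorithm (Jacobi-symbol steps: pull out 2s via (2/n), flip via reciprocity, reduce):
  pull out 2: (2/631) = +1  (since 631 mod 8 = 7)
  reciprocity: (207/631) -> -(631/207)
  reduce: (10/207)
  pull out 2: (2/207) = +1  (since 207 mod 8 = 7)
  reciprocity: (5/207) -> +(207/5)
  reduce: (2/5)
  pull out 2: (2/5) = -1  (since 5 mod 8 = 5)
  (1/5) = 1
Product of signs = 1
(414/631) = 1

1


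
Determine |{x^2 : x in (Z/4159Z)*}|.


For prime p, the number of non-zero quadratic residues is (p-1)/2.
= (4159-1)/2
= 2079

2079


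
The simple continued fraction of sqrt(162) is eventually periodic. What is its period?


Run the CF algorithm for sqrt(162).
a_0 = floor(sqrt(162)) = 12; set m_0=0, q_0=1.
Recurrence: m' = q*a - m,  q' = (d - m'^2)/q,  a' = floor((a_0 + m')/q').
  step 1: m=12, q=18, a=1
  step 2: m=6, q=7, a=2
  step 3: m=8, q=14, a=1
  step 4: m=6, q=9, a=2
  step 5: m=12, q=2, a=12
  step 6: m=12, q=9, a=2
  step 7: m=6, q=14, a=1
  step 8: m=8, q=7, a=2
  step 9: m=6, q=18, a=1
  step 10: m=12, q=1, a=24
a_10 = 2*a_0 = 24, so the period closes here.
sqrt(162) = [12; 1, 2, 1, 2, 12, 2, 1, 2, 1, 24]
Period length = 10

10


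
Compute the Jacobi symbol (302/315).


Compute (302/315) via quadratic reciprocity:
  pull out 2: (2/315) = -1  (since 315 mod 8 = 3)
  reciprocity: (151/315) -> -(315/151)
  reduce: (13/151)
  reciprocity: (13/151) -> +(151/13)
  reduce: (8/13)
  pull out 2: (2/13) = -1  (since 13 mod 8 = 5)
  pull out 2: (2/13) = -1  (since 13 mod 8 = 5)
  pull out 2: (2/13) = -1  (since 13 mod 8 = 5)
  (1/13) = 1
Product of signs = -1

-1


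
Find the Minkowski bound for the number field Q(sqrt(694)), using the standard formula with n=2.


d = 694, d mod 4 = 2, so disc(K) = 4d = 2776; |disc(K)| = 2776
Real quadratic field, so n = 2, s = r2 = 0, r1 = 2
M = (n!/n^n) * (4/pi)^s * sqrt(|disc(K)|) = (2!/2^2) * (4/pi)^0 * sqrt(2776)
= 0.5 * 1.000000 * 52.687759
= 26.3439

26.3439


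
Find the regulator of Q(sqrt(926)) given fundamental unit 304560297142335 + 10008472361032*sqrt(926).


epsilon = 304560297142335 + 10008472361032*sqrt(926)
= 6.0912e+14
R = ln(6.0912e+14)
= 34.0430

34.0430


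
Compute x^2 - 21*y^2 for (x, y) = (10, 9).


x^2 - d*y^2
= 10^2 - 21*9^2
= 100 - 1701
= -1601

-1601


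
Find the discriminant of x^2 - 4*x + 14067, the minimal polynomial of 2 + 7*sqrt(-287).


The element 2 + 7*sqrt(-287) has minimal polynomial:
x^2 - 4*x + 14067
Discriminant = (-4)^2 - 4*(14067)
= 16 - 56268
= -56252

-56252


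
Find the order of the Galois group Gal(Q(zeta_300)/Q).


|Gal(Q(zeta_300)/Q)| = phi(300)
= 80

80


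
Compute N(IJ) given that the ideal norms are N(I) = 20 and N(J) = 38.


N(IJ) = N(I) * N(J)
= 20 * 38
= 760

760


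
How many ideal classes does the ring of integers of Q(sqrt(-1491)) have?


K = Q(sqrt(-1491)). d mod 4 = 1, so D = disc(K) = d = -1491
h(K) equals the number of primitive reduced positive-definite forms (a, b, c) = a*x^2 + b*x*y + c*y^2 with b^2 - 4ac = D,
where reduced means |b| <= a <= c, with b >= 0 whenever |b| = a or a = c, and primitive means gcd(a, b, c) = 1.
Reduced forces 3a^2 <= |D| = 1491, so 1 <= a <= 22; b must have the parity of D, and c = (b^2 - D)/(4a) must be an integer >= a.
Enumerate a = 1..22, b in [-a, a]:
  a=1: (1, 1, 373)  [1]
  a=2: none
  a=3: (3, 3, 125)  [1]
  a=4: none
  a=5: (5, -3, 75), (5, 3, 75)  [2]
  a=6: none
  a=7: (7, 7, 55)  [1]
  a=8..10: none
  a=11: (11, -7, 35), (11, 7, 35)  [2]
  a=12: none
  a=13: (13, -11, 31), (13, 11, 31)  [2]
  a=14: none
  a=15: (15, -3, 25), (15, 3, 25)  [2]
  a=16..20: none
  a=21: (21, 21, 23)  [1]
  a=22: none
Total reduced forms: 1 + 1 + 2 + 1 + 2 + 2 + 2 + 1 = 12
h = 12

12


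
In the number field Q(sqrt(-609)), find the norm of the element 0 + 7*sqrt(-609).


N(a + b*sqrt(d)) = a^2 - d*b^2
= (0)^2 - (-609)*(7)^2
= 0 + 29841
= 29841

29841


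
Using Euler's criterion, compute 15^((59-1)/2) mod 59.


p = 59 is prime and the exponent is (p-1)/2 = 29, so by Euler's criterion 15^29 = (15/59) = +1 or -1 mod 59.
Compute by square-and-multiply:
  29 = 16 + 8 + 4 + 1 (binary 11101)
  Repeated squaring mod 59: 15^1 = 15, 15^2 = 48, 15^4 = 3, 15^8 = 9, 15^16 = 22
  15^29 = 15^16 * 15^8 * 15^4 * 15^1 = 22 * 9 * 3 * 15 mod 59
    22 * 9 = 198 = 21 mod 59
    21 * 3 = 63 = 4 mod 59
    4 * 15 = 60 = 1 mod 59
  15^29 = 1 mod 59
Result 1: 15 is a quadratic residue mod 59.
15^29 mod 59 = 1

1


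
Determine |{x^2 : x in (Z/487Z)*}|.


For prime p, the number of non-zero quadratic residues is (p-1)/2.
= (487-1)/2
= 243

243


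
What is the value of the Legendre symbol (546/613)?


p = 613 is prime, so compute (546/613) with the reciprocity algorithm (Jacobi-symbol steps: pull out 2s via (2/n), flip via reciprocity, reduce):
  pull out 2: (2/613) = -1  (since 613 mod 8 = 5)
  reciprocity: (273/613) -> +(613/273)
  reduce: (67/273)
  reciprocity: (67/273) -> +(273/67)
  reduce: (5/67)
  reciprocity: (5/67) -> +(67/5)
  reduce: (2/5)
  pull out 2: (2/5) = -1  (since 5 mod 8 = 5)
  (1/5) = 1
Product of signs = 1
(546/613) = 1

1


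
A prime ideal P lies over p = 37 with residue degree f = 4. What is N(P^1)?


N(P^a) = p^(a*f)
= 37^(1*4)
= 37^4
= 1874161

1874161


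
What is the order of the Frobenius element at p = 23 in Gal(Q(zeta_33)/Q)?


The Frobenius at p in Gal(Q(zeta_n)/Q) = (Z/nZ)* is the class of p, so its order is ord_33(23), the smallest k >= 1 with 23^k = 1 mod 33.
n = 33 = 3 * 11, phi(33) = 20; the order divides phi(n).
Divisors of 20: 1, 2, 4, 5, 10, 20
Repeated squaring mod 33: 23^1 = 23, 23^2 = 1, 23^4 = 1, 23^8 = 1, 23^16 = 1
Test divisors in increasing order:
  k=1: 23^1 = 23 mod 33
  k=2: 23^2 = 1 mod 33  <- first divisor giving 1
Order = 2

2


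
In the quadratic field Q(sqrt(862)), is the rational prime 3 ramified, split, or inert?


K = Q(sqrt(862)). Since d mod 4 = 2, disc(K) = 3448.
Check p | disc: 3448 mod 3 = 1.
p does not divide disc. Compute Legendre symbol (d/p):
1^((3-1)/2) mod 3 = 1
(d/p) = 1, so p splits: (p) = P*P' with e=1, f=1, g=2.
Therefore p is split.

split


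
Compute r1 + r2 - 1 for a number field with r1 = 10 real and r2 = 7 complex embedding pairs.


By Dirichlet's unit theorem:
rank = r1 + r2 - 1
= 10 + 7 - 1
= 16

16


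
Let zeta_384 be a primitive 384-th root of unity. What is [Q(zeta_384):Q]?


The degree equals Euler's totient phi(384).
384 = 2^7 * 3
phi(384) = 128

128


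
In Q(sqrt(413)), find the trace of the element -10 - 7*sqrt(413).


Tr(a + b*sqrt(d)) = (a + b*sqrt(d)) + (a - b*sqrt(d)) = 2a
= 2 * (-10)
= -20

-20


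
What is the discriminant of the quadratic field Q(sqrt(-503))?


For K = Q(sqrt(d)) with d squarefree: disc(K) = d if d = 1 mod 4, and disc(K) = 4d if d = 2 or 3 mod 4.
Here d = -503, and d mod 4 = 1.
d = 1 mod 4 (O_K = Z[(1+sqrt(d))/2]), so disc(K) = d = -503

-503


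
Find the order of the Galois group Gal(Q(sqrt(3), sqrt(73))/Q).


The 2 square roots of distinct primes are multiplicatively independent over Q,
so [K:Q] = 2^2 and Gal(K/Q) is isomorphic to (Z/2Z)^2.
|Gal| = 2^2 = 4

4


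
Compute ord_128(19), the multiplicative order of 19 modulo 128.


We want ord_128(19), the smallest k >= 1 with 19^k = 1 mod 128.
n = 128 = 2^7, phi(128) = 64; the order divides phi(n).
Divisors of 64: 1, 2, 4, 8, 16, 32, 64
Repeated squaring mod 128: 19^1 = 19, 19^2 = 105, 19^4 = 17, 19^8 = 33, 19^16 = 65, 19^32 = 1, 19^64 = 1
Test divisors in increasing order:
  k=1: 19^1 = 19 mod 128
  k=2: 19^2 = 105 mod 128
  k=4: 19^4 = 17 mod 128
  k=8: 19^8 = 33 mod 128
  k=16: 19^16 = 65 mod 128
  k=32: 19^32 = 1 mod 128  <- first divisor giving 1
Order = 32

32


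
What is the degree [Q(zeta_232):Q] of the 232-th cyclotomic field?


The degree equals Euler's totient phi(232).
232 = 2^3 * 29
phi(232) = 112

112


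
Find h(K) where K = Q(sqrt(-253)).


K = Q(sqrt(-253)). d mod 4 = 3, so D = disc(K) = 4d = -1012
h(K) equals the number of primitive reduced positive-definite forms (a, b, c) = a*x^2 + b*x*y + c*y^2 with b^2 - 4ac = D,
where reduced means |b| <= a <= c, with b >= 0 whenever |b| = a or a = c, and primitive means gcd(a, b, c) = 1.
Reduced forces 3a^2 <= |D| = 1012, so 1 <= a <= 18; b must have the parity of D, and c = (b^2 - D)/(4a) must be an integer >= a.
Enumerate a = 1..18, b in [-a, a]:
  a=1: (1, 0, 253)  [1]
  a=2: (2, 2, 127)  [1]
  a=3..10: none
  a=11: (11, 0, 23)  [1]
  a=12..16: none
  a=17: (17, 12, 17)  [1]
  a=18: none
Total reduced forms: 1 + 1 + 1 + 1 = 4
h = 4

4


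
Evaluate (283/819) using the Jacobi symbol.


Compute (283/819) via quadratic reciprocity:
  reciprocity: (283/819) -> -(819/283)
  reduce: (253/283)
  reciprocity: (253/283) -> +(283/253)
  reduce: (30/253)
  pull out 2: (2/253) = -1  (since 253 mod 8 = 5)
  reciprocity: (15/253) -> +(253/15)
  reduce: (13/15)
  reciprocity: (13/15) -> +(15/13)
  reduce: (2/13)
  pull out 2: (2/13) = -1  (since 13 mod 8 = 5)
  (1/13) = 1
Product of signs = -1

-1


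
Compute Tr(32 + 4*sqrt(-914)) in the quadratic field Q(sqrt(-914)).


Tr(a + b*sqrt(d)) = (a + b*sqrt(d)) + (a - b*sqrt(d)) = 2a
= 2 * (32)
= 64

64


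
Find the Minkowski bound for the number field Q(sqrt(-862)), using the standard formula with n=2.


d = -862, d mod 4 = 2, so disc(K) = 4d = -3448; |disc(K)| = 3448
Imaginary quadratic field, so n = 2, s = r2 = 1, r1 = 0
M = (n!/n^n) * (4/pi)^s * sqrt(|disc(K)|) = (2!/2^2) * (4/pi)^1 * sqrt(3448)
= 0.5 * 1.273240 * 58.719673
= 37.3821

37.3821


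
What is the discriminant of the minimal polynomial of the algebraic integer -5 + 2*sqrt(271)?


The element -5 + 2*sqrt(271) has minimal polynomial:
x^2 + 10*x - 1059
Discriminant = (10)^2 - 4*(-1059)
= 100 + 4236
= 4336

4336


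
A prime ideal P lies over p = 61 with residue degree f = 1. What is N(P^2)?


N(P^a) = p^(a*f)
= 61^(2*1)
= 61^2
= 3721

3721


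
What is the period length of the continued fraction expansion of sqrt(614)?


Run the CF algorithm for sqrt(614).
a_0 = floor(sqrt(614)) = 24; set m_0=0, q_0=1.
Recurrence: m' = q*a - m,  q' = (d - m'^2)/q,  a' = floor((a_0 + m')/q').
  step 1: m=24, q=38, a=1
  step 2: m=14, q=11, a=3
  step 3: m=19, q=23, a=1
  step 4: m=4, q=26, a=1
  step 5: m=22, q=5, a=9
  step 6: m=23, q=17, a=2
  step 7: m=11, q=29, a=1
  step 8: m=18, q=10, a=4
  step 9: m=22, q=13, a=3
  step 10: m=17, q=25, a=1
  step 11: m=8, q=22, a=1
  step 12: m=14, q=19, a=2
  step 13: m=24, q=2, a=24
  step 14: m=24, q=19, a=2
  step 15: m=14, q=22, a=1
  step 16: m=8, q=25, a=1
  step 17: m=17, q=13, a=3
  step 18: m=22, q=10, a=4
  step 19: m=18, q=29, a=1
  step 20: m=11, q=17, a=2
  step 21: m=23, q=5, a=9
  step 22: m=22, q=26, a=1
  step 23: m=4, q=23, a=1
  step 24: m=19, q=11, a=3
  step 25: m=14, q=38, a=1
  step 26: m=24, q=1, a=48
a_26 = 2*a_0 = 48, so the period closes here.
sqrt(614) = [24; 1, 3, 1, 1, 9, 2, 1, 4, 3, 1, 1, 2, 24, 2, 1, 1, 3, 4, 1, 2, 9, 1, 1, 3, 1, 48]
Period length = 26

26


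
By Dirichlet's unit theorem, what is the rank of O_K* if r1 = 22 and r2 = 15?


By Dirichlet's unit theorem:
rank = r1 + r2 - 1
= 22 + 15 - 1
= 36

36


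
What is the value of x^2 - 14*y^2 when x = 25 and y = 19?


x^2 - d*y^2
= 25^2 - 14*19^2
= 625 - 5054
= -4429

-4429


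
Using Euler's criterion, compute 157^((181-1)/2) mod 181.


p = 181 is prime and the exponent is (p-1)/2 = 90, so by Euler's criterion 157^90 = (157/181) = +1 or -1 mod 181.
Compute by square-and-multiply:
  90 = 64 + 16 + 8 + 2 (binary 1011010)
  Repeated squaring mod 181: 157^1 = 157, 157^2 = 33, 157^4 = 3, 157^8 = 9, 157^16 = 81, 157^32 = 45, 157^64 = 34
  157^90 = 157^64 * 157^16 * 157^8 * 157^2 = 34 * 81 * 9 * 33 mod 181
    34 * 81 = 2754 = 39 mod 181
    39 * 9 = 351 = 170 mod 181
    170 * 33 = 5610 = 180 mod 181
  157^90 = 180 mod 181
Result 180 = p - 1 = -1 mod 181: 157 is a quadratic non-residue mod 181. As a residue in [0, p-1] the value is 180.
157^90 mod 181 = 180

180


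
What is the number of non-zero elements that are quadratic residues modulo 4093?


For prime p, the number of non-zero quadratic residues is (p-1)/2.
= (4093-1)/2
= 2046

2046


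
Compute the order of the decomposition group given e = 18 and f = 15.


|D_P| = e * f
= 18 * 15
= 270

270


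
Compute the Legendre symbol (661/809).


p = 809 is prime, so compute (661/809) with the reciprocity algorithm (Jacobi-symbol steps: pull out 2s via (2/n), flip via reciprocity, reduce):
  reciprocity: (661/809) -> +(809/661)
  reduce: (148/661)
  pull out 2: (2/661) = -1  (since 661 mod 8 = 5)
  pull out 2: (2/661) = -1  (since 661 mod 8 = 5)
  reciprocity: (37/661) -> +(661/37)
  reduce: (32/37)
  pull out 2: (2/37) = -1  (since 37 mod 8 = 5)
  pull out 2: (2/37) = -1  (since 37 mod 8 = 5)
  pull out 2: (2/37) = -1  (since 37 mod 8 = 5)
  pull out 2: (2/37) = -1  (since 37 mod 8 = 5)
  pull out 2: (2/37) = -1  (since 37 mod 8 = 5)
  (1/37) = 1
Product of signs = -1
(661/809) = -1

-1


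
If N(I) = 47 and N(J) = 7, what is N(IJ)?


N(IJ) = N(I) * N(J)
= 47 * 7
= 329

329


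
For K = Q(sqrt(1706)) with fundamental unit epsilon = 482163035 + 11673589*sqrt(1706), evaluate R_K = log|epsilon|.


epsilon = 482163035 + 11673589*sqrt(1706)
= 9.6433e+08
R = ln(9.6433e+08)
= 20.6869

20.6869


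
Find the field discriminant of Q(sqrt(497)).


For K = Q(sqrt(d)) with d squarefree: disc(K) = d if d = 1 mod 4, and disc(K) = 4d if d = 2 or 3 mod 4.
Here d = 497, and d mod 4 = 1.
d = 1 mod 4 (O_K = Z[(1+sqrt(d))/2]), so disc(K) = d = 497

497


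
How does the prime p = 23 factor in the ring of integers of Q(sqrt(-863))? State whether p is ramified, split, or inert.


K = Q(sqrt(-863)). Since d mod 4 = 1, disc(K) = -863.
Check p | disc: -863 mod 23 = 11.
p does not divide disc. Compute Legendre symbol (d/p):
11^((23-1)/2) mod 23 = -1
(d/p) = -1, so p is inert: (p) stays prime with e=1, f=2, g=1.
Therefore p is inert.

inert


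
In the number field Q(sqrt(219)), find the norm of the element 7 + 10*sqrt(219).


N(a + b*sqrt(d)) = a^2 - d*b^2
= (7)^2 - (219)*(10)^2
= 49 - 21900
= -21851

-21851


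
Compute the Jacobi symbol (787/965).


Compute (787/965) via quadratic reciprocity:
  reciprocity: (787/965) -> +(965/787)
  reduce: (178/787)
  pull out 2: (2/787) = -1  (since 787 mod 8 = 3)
  reciprocity: (89/787) -> +(787/89)
  reduce: (75/89)
  reciprocity: (75/89) -> +(89/75)
  reduce: (14/75)
  pull out 2: (2/75) = -1  (since 75 mod 8 = 3)
  reciprocity: (7/75) -> -(75/7)
  reduce: (5/7)
  reciprocity: (5/7) -> +(7/5)
  reduce: (2/5)
  pull out 2: (2/5) = -1  (since 5 mod 8 = 5)
  (1/5) = 1
Product of signs = 1

1


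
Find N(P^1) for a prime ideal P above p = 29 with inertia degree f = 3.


N(P^a) = p^(a*f)
= 29^(1*3)
= 29^3
= 24389

24389


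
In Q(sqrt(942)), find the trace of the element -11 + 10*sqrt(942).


Tr(a + b*sqrt(d)) = (a + b*sqrt(d)) + (a - b*sqrt(d)) = 2a
= 2 * (-11)
= -22

-22


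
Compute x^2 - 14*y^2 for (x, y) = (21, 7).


x^2 - d*y^2
= 21^2 - 14*7^2
= 441 - 686
= -245

-245


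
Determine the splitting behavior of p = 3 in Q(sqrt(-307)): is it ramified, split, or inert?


K = Q(sqrt(-307)). Since d mod 4 = 1, disc(K) = -307.
Check p | disc: -307 mod 3 = 2.
p does not divide disc. Compute Legendre symbol (d/p):
2^((3-1)/2) mod 3 = -1
(d/p) = -1, so p is inert: (p) stays prime with e=1, f=2, g=1.
Therefore p is inert.

inert


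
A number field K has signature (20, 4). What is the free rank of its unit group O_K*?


By Dirichlet's unit theorem:
rank = r1 + r2 - 1
= 20 + 4 - 1
= 23

23


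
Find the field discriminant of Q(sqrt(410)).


For K = Q(sqrt(d)) with d squarefree: disc(K) = d if d = 1 mod 4, and disc(K) = 4d if d = 2 or 3 mod 4.
Here d = 410, and d mod 4 = 2.
d = 2 mod 4, not 1 (O_K = Z[sqrt(d)]), so disc(K) = 4d = 4 * (410) = 1640

1640


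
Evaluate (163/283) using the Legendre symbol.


p = 283 is prime, so compute (163/283) with the reciprocity algorithm (Jacobi-symbol steps: pull out 2s via (2/n), flip via reciprocity, reduce):
  reciprocity: (163/283) -> -(283/163)
  reduce: (120/163)
  pull out 2: (2/163) = -1  (since 163 mod 8 = 3)
  pull out 2: (2/163) = -1  (since 163 mod 8 = 3)
  pull out 2: (2/163) = -1  (since 163 mod 8 = 3)
  reciprocity: (15/163) -> -(163/15)
  reduce: (13/15)
  reciprocity: (13/15) -> +(15/13)
  reduce: (2/13)
  pull out 2: (2/13) = -1  (since 13 mod 8 = 5)
  (1/13) = 1
Product of signs = 1
(163/283) = 1

1


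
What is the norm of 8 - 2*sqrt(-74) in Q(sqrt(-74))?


N(a + b*sqrt(d)) = a^2 - d*b^2
= (8)^2 - (-74)*(-2)^2
= 64 + 296
= 360

360


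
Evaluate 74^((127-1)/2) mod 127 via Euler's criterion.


p = 127 is prime and the exponent is (p-1)/2 = 63, so by Euler's criterion 74^63 = (74/127) = +1 or -1 mod 127.
Compute by square-and-multiply:
  63 = 32 + 16 + 8 + 4 + 2 + 1 (binary 111111)
  Repeated squaring mod 127: 74^1 = 74, 74^2 = 15, 74^4 = 98, 74^8 = 79, 74^16 = 18, 74^32 = 70
  74^63 = 74^32 * 74^16 * 74^8 * 74^4 * 74^2 * 74^1 = 70 * 18 * 79 * 98 * 15 * 74 mod 127
    70 * 18 = 1260 = 117 mod 127
    117 * 79 = 9243 = 99 mod 127
    99 * 98 = 9702 = 50 mod 127
    50 * 15 = 750 = 115 mod 127
    115 * 74 = 8510 = 1 mod 127
  74^63 = 1 mod 127
Result 1: 74 is a quadratic residue mod 127.
74^63 mod 127 = 1

1


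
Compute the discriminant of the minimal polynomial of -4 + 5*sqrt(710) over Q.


The element -4 + 5*sqrt(710) has minimal polynomial:
x^2 + 8*x - 17734
Discriminant = (8)^2 - 4*(-17734)
= 64 + 70936
= 71000

71000


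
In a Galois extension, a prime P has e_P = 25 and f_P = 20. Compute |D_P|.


|D_P| = e * f
= 25 * 20
= 500

500


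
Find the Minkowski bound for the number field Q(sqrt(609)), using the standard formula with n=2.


d = 609, d mod 4 = 1, so disc(K) = d = 609; |disc(K)| = 609
Real quadratic field, so n = 2, s = r2 = 0, r1 = 2
M = (n!/n^n) * (4/pi)^s * sqrt(|disc(K)|) = (2!/2^2) * (4/pi)^0 * sqrt(609)
= 0.5 * 1.000000 * 24.677925
= 12.3390

12.3390


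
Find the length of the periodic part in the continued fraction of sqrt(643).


Run the CF algorithm for sqrt(643).
a_0 = floor(sqrt(643)) = 25; set m_0=0, q_0=1.
Recurrence: m' = q*a - m,  q' = (d - m'^2)/q,  a' = floor((a_0 + m')/q').
  step 1: m=25, q=18, a=2
  step 2: m=11, q=29, a=1
  step 3: m=18, q=11, a=3
  step 4: m=15, q=38, a=1
  step 5: m=23, q=3, a=16
  step 6: m=25, q=6, a=8
  step 7: m=23, q=19, a=2
  step 8: m=15, q=22, a=1
  step 9: m=7, q=27, a=1
  step 10: m=20, q=9, a=5
  step 11: m=25, q=2, a=25
  step 12: m=25, q=9, a=5
  step 13: m=20, q=27, a=1
  step 14: m=7, q=22, a=1
  step 15: m=15, q=19, a=2
  step 16: m=23, q=6, a=8
  step 17: m=25, q=3, a=16
  step 18: m=23, q=38, a=1
  step 19: m=15, q=11, a=3
  step 20: m=18, q=29, a=1
  step 21: m=11, q=18, a=2
  step 22: m=25, q=1, a=50
a_22 = 2*a_0 = 50, so the period closes here.
sqrt(643) = [25; 2, 1, 3, 1, 16, 8, 2, 1, 1, 5, 25, 5, 1, 1, 2, 8, 16, 1, 3, 1, 2, 50]
Period length = 22

22
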